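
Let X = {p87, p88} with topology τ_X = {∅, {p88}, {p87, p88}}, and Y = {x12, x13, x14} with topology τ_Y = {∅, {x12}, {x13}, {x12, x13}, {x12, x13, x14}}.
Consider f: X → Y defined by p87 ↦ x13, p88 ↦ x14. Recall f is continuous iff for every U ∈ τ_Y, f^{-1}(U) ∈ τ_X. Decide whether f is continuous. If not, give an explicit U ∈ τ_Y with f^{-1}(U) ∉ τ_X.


f is NOT continuous.

Compute f^{-1}(U) for each U ∈ τ_Y:
  U = ∅: f^{-1}(U) = ∅ ∈ τ_X ✓.
  U = {x12}: f^{-1}(U) = ∅ ∈ τ_X ✓.
  U = {x13}: f^{-1}(U) = {p87} ∉ τ_X ✗.
  U = {x12, x13}: f^{-1}(U) = {p87} ∉ τ_X ✗.
  U = {x12, x13, x14}: f^{-1}(U) = {p87, p88} ∈ τ_X ✓.
Found U = {x13} with f^{-1}(U) = {p87} not in τ_X. Therefore f is NOT continuous.


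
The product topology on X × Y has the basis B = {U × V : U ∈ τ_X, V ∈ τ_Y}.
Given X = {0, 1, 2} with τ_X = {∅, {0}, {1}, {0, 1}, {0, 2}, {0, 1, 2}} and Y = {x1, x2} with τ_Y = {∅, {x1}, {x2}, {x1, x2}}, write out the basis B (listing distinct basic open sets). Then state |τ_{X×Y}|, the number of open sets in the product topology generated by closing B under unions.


Basis B = {∅ × ∅, {0} × {x1}, {0} × {x2}, {1} × {x1}, {1} × {x2}, {0} × {x1, x2}, {0, 1} × {x1}, {0, 2} × {x1}, {0, 1} × {x2}, {0, 2} × {x2}, {1} × {x1, x2}, {0, 1, 2} × {x1}, {0, 1, 2} × {x2}, {0, 1} × {x1, x2}, {0, 2} × {x1, x2}, {0, 1, 2} × {x1, x2}}; |τ_{X×Y}| = 36.

Enumerate products U × V with U ∈ τ_X, V ∈ τ_Y (deduplicated):
  ∅ × ∅ = {} (∅)
  {0} × {x1} = {(0,x1)}
  {0} × {x2} = {(0,x2)}
  {1} × {x1} = {(1,x1)}
  {1} × {x2} = {(1,x2)}
  {0} × {x1, x2} = {(0,x1), (0,x2)}
  {0, 1} × {x1} = {(0,x1), (1,x1)}
  {0, 2} × {x1} = {(0,x1), (2,x1)}
  {0, 1} × {x2} = {(0,x2), (1,x2)}
  {0, 2} × {x2} = {(0,x2), (2,x2)}
  {1} × {x1, x2} = {(1,x1), (1,x2)}
  {0, 1, 2} × {x1} = {(0,x1), (1,x1), (2,x1)}
  {0, 1, 2} × {x2} = {(0,x2), (1,x2), (2,x2)}
  {0, 1} × {x1, x2} = {(0,x1), (0,x2), (1,x1), (1,x2)}
  {0, 2} × {x1, x2} = {(0,x1), (0,x2), (2,x1), (2,x2)}
  {0, 1, 2} × {x1, x2} = {(0,x1), (0,x2), (1,x1), (1,x2), (2,x1), (2,x2)}
These 16 distinct sets form the basis B.
Close under arbitrary unions to get τ_{X×Y}; counting gives |τ_{X×Y}| = 36.


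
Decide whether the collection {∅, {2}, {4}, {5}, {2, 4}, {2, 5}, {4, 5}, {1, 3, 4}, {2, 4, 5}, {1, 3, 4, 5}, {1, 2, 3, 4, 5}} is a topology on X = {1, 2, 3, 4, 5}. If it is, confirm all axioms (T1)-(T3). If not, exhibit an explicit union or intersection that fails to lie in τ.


τ is NOT a topology on X.

Axiom (T1): ∅ ∈ τ? Yes; X ∈ τ? Yes.
Axiom (T2/T3): check pairwise unions and intersections of members of τ.
Counterexample for (T2): {2} ∪ {1, 3, 4} = {1, 2, 3, 4} ∉ τ. Therefore τ is NOT a topology.


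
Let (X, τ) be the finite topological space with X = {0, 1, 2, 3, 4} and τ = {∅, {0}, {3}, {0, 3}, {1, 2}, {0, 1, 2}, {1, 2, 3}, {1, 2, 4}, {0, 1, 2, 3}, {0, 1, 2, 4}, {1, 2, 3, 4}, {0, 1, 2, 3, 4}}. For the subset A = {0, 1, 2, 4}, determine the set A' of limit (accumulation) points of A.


A' = {1, 2, 4}

For each x ∈ X, list the open sets U ∈ τ with x ∈ U, then check whether U ∩ (A ∖ {x}) ≠ ∅ for every such U.
  x = 0: open {0} ∋ x has {0} ∩ (A ∖ {0}) = ∅, so x is NOT a limit point.
  x = 1: opens ∋ x are {1, 2}, {0, 1, 2}, {1, 2, 3}, {1, 2, 4}, {0, 1, 2, 3}, {0, 1, 2, 4}, {1, 2, 3, 4}, {0, 1, 2, 3, 4}; each meets A ∖ {1}, so x IS a limit point.
  x = 2: opens ∋ x are {1, 2}, {0, 1, 2}, {1, 2, 3}, {1, 2, 4}, {0, 1, 2, 3}, {0, 1, 2, 4}, {1, 2, 3, 4}, {0, 1, 2, 3, 4}; each meets A ∖ {2}, so x IS a limit point.
  x = 3: open {3} ∋ x has {3} ∩ (A ∖ {3}) = ∅, so x is NOT a limit point.
  x = 4: opens ∋ x are {1, 2, 4}, {0, 1, 2, 4}, {1, 2, 3, 4}, {0, 1, 2, 3, 4}; each meets A ∖ {4}, so x IS a limit point.
Collecting: A' = {1, 2, 4}.


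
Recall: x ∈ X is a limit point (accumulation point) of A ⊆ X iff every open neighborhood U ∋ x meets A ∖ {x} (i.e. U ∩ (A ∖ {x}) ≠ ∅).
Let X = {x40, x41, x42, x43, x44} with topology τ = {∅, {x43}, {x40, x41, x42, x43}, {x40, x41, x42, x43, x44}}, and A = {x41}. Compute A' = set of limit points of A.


A' = {x40, x42, x44}

For each x ∈ X, list the open sets U ∈ τ with x ∈ U, then check whether U ∩ (A ∖ {x}) ≠ ∅ for every such U.
  x = x40: opens ∋ x are {x40, x41, x42, x43}, {x40, x41, x42, x43, x44}; each meets A ∖ {x40}, so x IS a limit point.
  x = x41: open {x40, x41, x42, x43} ∋ x has {x40, x41, x42, x43} ∩ (A ∖ {x41}) = ∅, so x is NOT a limit point.
  x = x42: opens ∋ x are {x40, x41, x42, x43}, {x40, x41, x42, x43, x44}; each meets A ∖ {x42}, so x IS a limit point.
  x = x43: open {x43} ∋ x has {x43} ∩ (A ∖ {x43}) = ∅, so x is NOT a limit point.
  x = x44: opens ∋ x are {x40, x41, x42, x43, x44}; each meets A ∖ {x44}, so x IS a limit point.
Collecting: A' = {x40, x42, x44}.


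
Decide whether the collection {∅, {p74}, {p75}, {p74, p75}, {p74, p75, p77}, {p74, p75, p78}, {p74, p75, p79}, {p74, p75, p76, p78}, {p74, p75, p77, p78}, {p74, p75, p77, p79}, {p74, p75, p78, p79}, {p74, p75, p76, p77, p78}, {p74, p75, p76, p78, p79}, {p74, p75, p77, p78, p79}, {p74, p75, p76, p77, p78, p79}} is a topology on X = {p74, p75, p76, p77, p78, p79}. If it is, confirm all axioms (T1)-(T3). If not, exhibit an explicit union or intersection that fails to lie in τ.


τ IS a topology on X.

Axiom (T1): ∅ ∈ τ? Yes; X ∈ τ? Yes.
Axiom (T2/T3): check pairwise unions and intersections of members of τ.
All pairwise intersections and unions checked — each lies in τ. Therefore τ satisfies (T1), (T2), (T3): it IS a topology on X.


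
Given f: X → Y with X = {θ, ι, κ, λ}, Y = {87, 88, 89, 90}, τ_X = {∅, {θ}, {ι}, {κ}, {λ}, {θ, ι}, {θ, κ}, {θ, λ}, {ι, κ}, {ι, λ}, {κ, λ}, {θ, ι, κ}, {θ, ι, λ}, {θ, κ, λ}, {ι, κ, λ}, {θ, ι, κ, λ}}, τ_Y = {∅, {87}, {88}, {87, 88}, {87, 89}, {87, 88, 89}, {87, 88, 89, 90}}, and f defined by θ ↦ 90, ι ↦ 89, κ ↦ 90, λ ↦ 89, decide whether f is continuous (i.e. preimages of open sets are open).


f IS continuous.

Compute f^{-1}(U) for each U ∈ τ_Y:
  U = ∅: f^{-1}(U) = ∅ ∈ τ_X ✓.
  U = {87}: f^{-1}(U) = ∅ ∈ τ_X ✓.
  U = {88}: f^{-1}(U) = ∅ ∈ τ_X ✓.
  U = {87, 88}: f^{-1}(U) = ∅ ∈ τ_X ✓.
  U = {87, 89}: f^{-1}(U) = {ι, λ} ∈ τ_X ✓.
  U = {87, 88, 89}: f^{-1}(U) = {ι, λ} ∈ τ_X ✓.
  U = {87, 88, 89, 90}: f^{-1}(U) = {θ, ι, κ, λ} ∈ τ_X ✓.
Every preimage lies in τ_X, so f IS continuous.


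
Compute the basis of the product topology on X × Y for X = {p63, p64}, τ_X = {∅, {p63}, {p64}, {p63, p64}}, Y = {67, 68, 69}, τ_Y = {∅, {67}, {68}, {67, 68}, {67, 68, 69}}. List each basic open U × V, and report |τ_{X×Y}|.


Basis B = {∅ × ∅, {p63} × {67}, {p63} × {68}, {p64} × {67}, {p64} × {68}, {p63} × {67, 68}, {p63, p64} × {67}, {p63, p64} × {68}, {p64} × {67, 68}, {p63} × {67, 68, 69}, {p64} × {67, 68, 69}, {p63, p64} × {67, 68}, {p63, p64} × {67, 68, 69}}; |τ_{X×Y}| = 25.

Enumerate products U × V with U ∈ τ_X, V ∈ τ_Y (deduplicated):
  ∅ × ∅ = {} (∅)
  {p63} × {67} = {(p63,67)}
  {p63} × {68} = {(p63,68)}
  {p64} × {67} = {(p64,67)}
  {p64} × {68} = {(p64,68)}
  {p63} × {67, 68} = {(p63,67), (p63,68)}
  {p63, p64} × {67} = {(p63,67), (p64,67)}
  {p63, p64} × {68} = {(p63,68), (p64,68)}
  {p64} × {67, 68} = {(p64,67), (p64,68)}
  {p63} × {67, 68, 69} = {(p63,67), (p63,68), (p63,69)}
  {p64} × {67, 68, 69} = {(p64,67), (p64,68), (p64,69)}
  {p63, p64} × {67, 68} = {(p63,67), (p63,68), (p64,67), (p64,68)}
  {p63, p64} × {67, 68, 69} = {(p63,67), (p63,68), (p63,69), (p64,67), (p64,68), (p64,69)}
These 13 distinct sets form the basis B.
Close under arbitrary unions to get τ_{X×Y}; counting gives |τ_{X×Y}| = 25.


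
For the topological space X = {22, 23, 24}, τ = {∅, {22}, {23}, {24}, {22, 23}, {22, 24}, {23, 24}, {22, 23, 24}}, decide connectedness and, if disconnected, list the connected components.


(X, τ) is disconnected; components = [{22}, {23}, {24}].

Find clopen sets (U ∈ τ with X ∖ U ∈ τ):
  U = ∅, X ∖ U = {22, 23, 24} — both open, so U is clopen.
  U = {22}, X ∖ U = {23, 24} — both open, so U is clopen.
  U = {23}, X ∖ U = {22, 24} — both open, so U is clopen.
  U = {24}, X ∖ U = {22, 23} — both open, so U is clopen.
  U = {22, 23}, X ∖ U = {24} — both open, so U is clopen.
  U = {22, 24}, X ∖ U = {23} — both open, so U is clopen.
  U = {23, 24}, X ∖ U = {22} — both open, so U is clopen.
  U = {22, 23, 24}, X ∖ U = ∅ — both open, so U is clopen.
Nontrivial clopen(s) exist: e.g. {22, 24}. So (X, τ) is disconnected.
Compute connected components by grouping points that agree on all clopens:
  component: {22}
  component: {23}
  component: {24}


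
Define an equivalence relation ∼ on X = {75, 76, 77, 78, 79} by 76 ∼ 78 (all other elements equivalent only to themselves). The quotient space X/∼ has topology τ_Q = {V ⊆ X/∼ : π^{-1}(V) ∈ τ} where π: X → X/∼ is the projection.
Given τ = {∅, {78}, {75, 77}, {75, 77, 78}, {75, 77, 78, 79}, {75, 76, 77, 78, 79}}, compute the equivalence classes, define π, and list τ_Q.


X/∼ = {[75], [76=78], [77], [79]}; |τ_Q| = 3.

Equivalence classes: [75], [76=78], [77], [79].
Quotient map π: X → X/∼ sends 75 ↦ [75], 76 ↦ [76=78], 77 ↦ [77], 78 ↦ [76=78], 79 ↦ [79].
For each subset V ⊆ X/∼, compute π^{-1}(V) ⊆ X and check whether π^{-1}(V) ∈ τ. V is open in τ_Q iff π^{-1}(V) ∈ τ.
  V = {}: π^{-1}(V) = ∅ ∈ τ ✓.
  V = {[75]}: π^{-1}(V) = {75} ∉ τ ✗.
  V = {[76=78]}: π^{-1}(V) = {76, 78} ∉ τ ✗.
  V = {[75], [76=78]}: π^{-1}(V) = {75, 76, 78} ∉ τ ✗.
  V = {[77]}: π^{-1}(V) = {77} ∉ τ ✗.
  V = {[75], [77]}: π^{-1}(V) = {75, 77} ∈ τ ✓.
  V = {[76=78], [77]}: π^{-1}(V) = {76, 77, 78} ∉ τ ✗.
  V = {[75], [76=78], [77]}: π^{-1}(V) = {75, 76, 77, 78} ∉ τ ✗.
  V = {[79]}: π^{-1}(V) = {79} ∉ τ ✗.
  V = {[75], [79]}: π^{-1}(V) = {75, 79} ∉ τ ✗.
  V = {[76=78], [79]}: π^{-1}(V) = {76, 78, 79} ∉ τ ✗.
  V = {[75], [76=78], [79]}: π^{-1}(V) = {75, 76, 78, 79} ∉ τ ✗.
  V = {[77], [79]}: π^{-1}(V) = {77, 79} ∉ τ ✗.
  V = {[75], [77], [79]}: π^{-1}(V) = {75, 77, 79} ∉ τ ✗.
  V = {[76=78], [77], [79]}: π^{-1}(V) = {76, 77, 78, 79} ∉ τ ✗.
  V = {[75], [76=78], [77], [79]}: π^{-1}(V) = {75, 76, 77, 78, 79} ∈ τ ✓.
Open sets in the quotient: τ_Q = {{}, {[75], [77]}, {[75], [76=78], [77], [79]}} (3 elements).


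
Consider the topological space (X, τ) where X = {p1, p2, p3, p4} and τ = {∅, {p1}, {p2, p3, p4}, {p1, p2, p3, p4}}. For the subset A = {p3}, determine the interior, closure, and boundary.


int(A) = ∅, cl(A) = {p2, p3, p4}, ∂A = {p2, p3, p4}.

Closed sets in (X, τ) are complements of opens:
  closed(X, τ) = {∅, {p1}, {p2, p3, p4}, {p1, p2, p3, p4}}.
int(A) = ⋃ {U ∈ τ : U ⊆ A}. Opens contained in A: ∅.
Taking the union of these: int(A) = ∅.
cl(A) = ⋂ {C closed : A ⊆ C}. Closed sets containing A: {p2, p3, p4}, {p1, p2, p3, p4}.
Intersecting these: cl(A) = {p2, p3, p4}.
∂A = cl(A) ∖ int(A) = {p2, p3, p4} ∖ ∅ = {p2, p3, p4}.


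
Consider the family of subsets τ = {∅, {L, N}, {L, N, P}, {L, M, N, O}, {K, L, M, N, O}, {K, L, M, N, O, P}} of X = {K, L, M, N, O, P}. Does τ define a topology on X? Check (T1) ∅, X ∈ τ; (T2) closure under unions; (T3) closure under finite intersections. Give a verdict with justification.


τ is NOT a topology on X.

Axiom (T1): ∅ ∈ τ? Yes; X ∈ τ? Yes.
Axiom (T2/T3): check pairwise unions and intersections of members of τ.
Counterexample for (T2): {L, N, P} ∪ {L, M, N, O} = {L, M, N, O, P} ∉ τ. Therefore τ is NOT a topology.


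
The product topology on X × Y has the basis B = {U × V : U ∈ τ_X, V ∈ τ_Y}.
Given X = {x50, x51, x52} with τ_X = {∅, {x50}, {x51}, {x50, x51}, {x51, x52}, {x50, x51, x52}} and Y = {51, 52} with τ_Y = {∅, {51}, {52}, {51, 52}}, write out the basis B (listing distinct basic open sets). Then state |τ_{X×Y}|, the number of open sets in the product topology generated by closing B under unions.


Basis B = {∅ × ∅, {x50} × {51}, {x50} × {52}, {x51} × {51}, {x51} × {52}, {x50} × {51, 52}, {x50, x51} × {51}, {x50, x51} × {52}, {x51} × {51, 52}, {x51, x52} × {51}, {x51, x52} × {52}, {x50, x51, x52} × {51}, {x50, x51, x52} × {52}, {x50, x51} × {51, 52}, {x51, x52} × {51, 52}, {x50, x51, x52} × {51, 52}}; |τ_{X×Y}| = 36.

Enumerate products U × V with U ∈ τ_X, V ∈ τ_Y (deduplicated):
  ∅ × ∅ = {} (∅)
  {x50} × {51} = {(x50,51)}
  {x50} × {52} = {(x50,52)}
  {x51} × {51} = {(x51,51)}
  {x51} × {52} = {(x51,52)}
  {x50} × {51, 52} = {(x50,51), (x50,52)}
  {x50, x51} × {51} = {(x50,51), (x51,51)}
  {x50, x51} × {52} = {(x50,52), (x51,52)}
  {x51} × {51, 52} = {(x51,51), (x51,52)}
  {x51, x52} × {51} = {(x51,51), (x52,51)}
  {x51, x52} × {52} = {(x51,52), (x52,52)}
  {x50, x51, x52} × {51} = {(x50,51), (x51,51), (x52,51)}
  {x50, x51, x52} × {52} = {(x50,52), (x51,52), (x52,52)}
  {x50, x51} × {51, 52} = {(x50,51), (x50,52), (x51,51), (x51,52)}
  {x51, x52} × {51, 52} = {(x51,51), (x51,52), (x52,51), (x52,52)}
  {x50, x51, x52} × {51, 52} = {(x50,51), (x50,52), (x51,51), (x51,52), (x52,51), (x52,52)}
These 16 distinct sets form the basis B.
Close under arbitrary unions to get τ_{X×Y}; counting gives |τ_{X×Y}| = 36.


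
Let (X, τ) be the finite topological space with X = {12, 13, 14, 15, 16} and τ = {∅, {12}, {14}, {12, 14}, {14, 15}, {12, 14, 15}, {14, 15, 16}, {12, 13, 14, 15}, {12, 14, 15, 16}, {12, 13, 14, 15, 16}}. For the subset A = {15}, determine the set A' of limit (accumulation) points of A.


A' = {13, 16}

For each x ∈ X, list the open sets U ∈ τ with x ∈ U, then check whether U ∩ (A ∖ {x}) ≠ ∅ for every such U.
  x = 12: open {12} ∋ x has {12} ∩ (A ∖ {12}) = ∅, so x is NOT a limit point.
  x = 13: opens ∋ x are {12, 13, 14, 15}, {12, 13, 14, 15, 16}; each meets A ∖ {13}, so x IS a limit point.
  x = 14: open {14} ∋ x has {14} ∩ (A ∖ {14}) = ∅, so x is NOT a limit point.
  x = 15: open {14, 15} ∋ x has {14, 15} ∩ (A ∖ {15}) = ∅, so x is NOT a limit point.
  x = 16: opens ∋ x are {14, 15, 16}, {12, 14, 15, 16}, {12, 13, 14, 15, 16}; each meets A ∖ {16}, so x IS a limit point.
Collecting: A' = {13, 16}.


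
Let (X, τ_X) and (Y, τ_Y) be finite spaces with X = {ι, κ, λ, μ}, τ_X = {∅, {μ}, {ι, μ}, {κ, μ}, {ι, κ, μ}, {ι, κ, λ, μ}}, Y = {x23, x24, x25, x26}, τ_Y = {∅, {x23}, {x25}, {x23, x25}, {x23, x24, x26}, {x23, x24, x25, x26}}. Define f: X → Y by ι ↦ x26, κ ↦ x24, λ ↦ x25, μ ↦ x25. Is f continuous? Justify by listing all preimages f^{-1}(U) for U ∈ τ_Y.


f is NOT continuous.

Compute f^{-1}(U) for each U ∈ τ_Y:
  U = ∅: f^{-1}(U) = ∅ ∈ τ_X ✓.
  U = {x23}: f^{-1}(U) = ∅ ∈ τ_X ✓.
  U = {x25}: f^{-1}(U) = {λ, μ} ∉ τ_X ✗.
  U = {x23, x25}: f^{-1}(U) = {λ, μ} ∉ τ_X ✗.
  U = {x23, x24, x26}: f^{-1}(U) = {ι, κ} ∉ τ_X ✗.
  U = {x23, x24, x25, x26}: f^{-1}(U) = {ι, κ, λ, μ} ∈ τ_X ✓.
Found U = {x25} with f^{-1}(U) = {λ, μ} not in τ_X. Therefore f is NOT continuous.


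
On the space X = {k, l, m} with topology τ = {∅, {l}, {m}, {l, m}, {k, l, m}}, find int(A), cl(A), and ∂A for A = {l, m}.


int(A) = {l, m}, cl(A) = {k, l, m}, ∂A = {k}.

Closed sets in (X, τ) are complements of opens:
  closed(X, τ) = {∅, {k}, {k, l}, {k, m}, {k, l, m}}.
int(A) = ⋃ {U ∈ τ : U ⊆ A}. Opens contained in A: ∅, {l}, {m}, {l, m}.
Taking the union of these: int(A) = {l, m}.
cl(A) = ⋂ {C closed : A ⊆ C}. Closed sets containing A: {k, l, m}.
Intersecting these: cl(A) = {k, l, m}.
∂A = cl(A) ∖ int(A) = {k, l, m} ∖ {l, m} = {k}.


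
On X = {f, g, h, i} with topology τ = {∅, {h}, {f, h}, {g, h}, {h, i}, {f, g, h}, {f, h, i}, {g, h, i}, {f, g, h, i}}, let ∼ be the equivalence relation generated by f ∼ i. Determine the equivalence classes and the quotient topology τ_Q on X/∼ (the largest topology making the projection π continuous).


X/∼ = {[f=i], [g], [h]}; |τ_Q| = 5.

Equivalence classes: [f=i], [g], [h].
Quotient map π: X → X/∼ sends f ↦ [f=i], g ↦ [g], h ↦ [h], i ↦ [f=i].
For each subset V ⊆ X/∼, compute π^{-1}(V) ⊆ X and check whether π^{-1}(V) ∈ τ. V is open in τ_Q iff π^{-1}(V) ∈ τ.
  V = {}: π^{-1}(V) = ∅ ∈ τ ✓.
  V = {[f=i]}: π^{-1}(V) = {f, i} ∉ τ ✗.
  V = {[g]}: π^{-1}(V) = {g} ∉ τ ✗.
  V = {[f=i], [g]}: π^{-1}(V) = {f, g, i} ∉ τ ✗.
  V = {[h]}: π^{-1}(V) = {h} ∈ τ ✓.
  V = {[f=i], [h]}: π^{-1}(V) = {f, h, i} ∈ τ ✓.
  V = {[g], [h]}: π^{-1}(V) = {g, h} ∈ τ ✓.
  V = {[f=i], [g], [h]}: π^{-1}(V) = {f, g, h, i} ∈ τ ✓.
Open sets in the quotient: τ_Q = {{}, {[h]}, {[f=i], [h]}, {[g], [h]}, {[f=i], [g], [h]}} (5 elements).


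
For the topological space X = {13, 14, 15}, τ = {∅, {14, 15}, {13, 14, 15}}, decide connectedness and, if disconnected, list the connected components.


(X, τ) is connected.

Find clopen sets (U ∈ τ with X ∖ U ∈ τ):
  U = ∅, X ∖ U = {13, 14, 15} — both open, so U is clopen.
  U = {13, 14, 15}, X ∖ U = ∅ — both open, so U is clopen.
Only trivial clopens (∅ and X) exist, so (X, τ) is connected.
Compute connected components by grouping points that agree on all clopens:
  component: {13, 14, 15}


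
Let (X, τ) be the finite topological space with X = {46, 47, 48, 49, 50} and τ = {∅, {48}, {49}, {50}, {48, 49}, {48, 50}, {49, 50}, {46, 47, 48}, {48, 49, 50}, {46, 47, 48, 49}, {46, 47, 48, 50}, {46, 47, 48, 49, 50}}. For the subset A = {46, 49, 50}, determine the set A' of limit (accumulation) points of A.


A' = {47}

For each x ∈ X, list the open sets U ∈ τ with x ∈ U, then check whether U ∩ (A ∖ {x}) ≠ ∅ for every such U.
  x = 46: open {46, 47, 48} ∋ x has {46, 47, 48} ∩ (A ∖ {46}) = ∅, so x is NOT a limit point.
  x = 47: opens ∋ x are {46, 47, 48}, {46, 47, 48, 49}, {46, 47, 48, 50}, {46, 47, 48, 49, 50}; each meets A ∖ {47}, so x IS a limit point.
  x = 48: open {48} ∋ x has {48} ∩ (A ∖ {48}) = ∅, so x is NOT a limit point.
  x = 49: open {49} ∋ x has {49} ∩ (A ∖ {49}) = ∅, so x is NOT a limit point.
  x = 50: open {50} ∋ x has {50} ∩ (A ∖ {50}) = ∅, so x is NOT a limit point.
Collecting: A' = {47}.


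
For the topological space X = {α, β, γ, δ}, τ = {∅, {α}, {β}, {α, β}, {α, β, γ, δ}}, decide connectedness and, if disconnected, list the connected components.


(X, τ) is connected.

Find clopen sets (U ∈ τ with X ∖ U ∈ τ):
  U = ∅, X ∖ U = {α, β, γ, δ} — both open, so U is clopen.
  U = {α, β, γ, δ}, X ∖ U = ∅ — both open, so U is clopen.
Only trivial clopens (∅ and X) exist, so (X, τ) is connected.
Compute connected components by grouping points that agree on all clopens:
  component: {α, β, γ, δ}


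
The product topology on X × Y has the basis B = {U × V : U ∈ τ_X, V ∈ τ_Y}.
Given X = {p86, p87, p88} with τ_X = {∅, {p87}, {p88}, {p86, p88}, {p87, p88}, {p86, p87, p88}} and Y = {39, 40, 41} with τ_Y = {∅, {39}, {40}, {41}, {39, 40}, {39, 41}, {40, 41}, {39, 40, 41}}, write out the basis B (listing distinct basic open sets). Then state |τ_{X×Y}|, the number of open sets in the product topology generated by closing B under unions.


Basis B = {∅ × ∅, {p87} × {39}, {p87} × {40}, {p87} × {41}, {p88} × {39}, {p88} × {40}, {p88} × {41}, {p86, p88} × {39}, {p86, p88} × {40}, {p86, p88} × {41}, {p87} × {39, 40}, {p87} × {39, 41}, {p87, p88} × {39}, {p87} × {40, 41}, {p87, p88} × {40}, {p87, p88} × {41}, {p88} × {39, 40}, {p88} × {39, 41}, {p88} × {40, 41}, {p86, p87, p88} × {39}, {p86, p87, p88} × {40}, {p86, p87, p88} × {41}, {p87} × {39, 40, 41}, {p88} × {39, 40, 41}, {p86, p88} × {39, 40}, {p86, p88} × {39, 41}, {p86, p88} × {40, 41}, {p87, p88} × {39, 40}, {p87, p88} × {39, 41}, {p87, p88} × {40, 41}, {p86, p88} × {39, 40, 41}, {p86, p87, p88} × {39, 40}, {p86, p87, p88} × {39, 41}, {p86, p87, p88} × {40, 41}, {p87, p88} × {39, 40, 41}, {p86, p87, p88} × {39, 40, 41}}; |τ_{X×Y}| = 216.

Enumerate products U × V with U ∈ τ_X, V ∈ τ_Y (deduplicated):
  ∅ × ∅ = {} (∅)
  {p87} × {39} = {(p87,39)}
  {p87} × {40} = {(p87,40)}
  {p87} × {41} = {(p87,41)}
  {p88} × {39} = {(p88,39)}
  {p88} × {40} = {(p88,40)}
  {p88} × {41} = {(p88,41)}
  {p86, p88} × {39} = {(p86,39), (p88,39)}
  {p86, p88} × {40} = {(p86,40), (p88,40)}
  {p86, p88} × {41} = {(p86,41), (p88,41)}
  {p87} × {39, 40} = {(p87,39), (p87,40)}
  {p87} × {39, 41} = {(p87,39), (p87,41)}
  {p87, p88} × {39} = {(p87,39), (p88,39)}
  {p87} × {40, 41} = {(p87,40), (p87,41)}
  {p87, p88} × {40} = {(p87,40), (p88,40)}
  {p87, p88} × {41} = {(p87,41), (p88,41)}
  {p88} × {39, 40} = {(p88,39), (p88,40)}
  {p88} × {39, 41} = {(p88,39), (p88,41)}
  {p88} × {40, 41} = {(p88,40), (p88,41)}
  {p86, p87, p88} × {39} = {(p86,39), (p87,39), (p88,39)}
  {p86, p87, p88} × {40} = {(p86,40), (p87,40), (p88,40)}
  {p86, p87, p88} × {41} = {(p86,41), (p87,41), (p88,41)}
  {p87} × {39, 40, 41} = {(p87,39), (p87,40), (p87,41)}
  {p88} × {39, 40, 41} = {(p88,39), (p88,40), (p88,41)}
  {p86, p88} × {39, 40} = {(p86,39), (p86,40), (p88,39), (p88,40)}
  {p86, p88} × {39, 41} = {(p86,39), (p86,41), (p88,39), (p88,41)}
  {p86, p88} × {40, 41} = {(p86,40), (p86,41), (p88,40), (p88,41)}
  {p87, p88} × {39, 40} = {(p87,39), (p87,40), (p88,39), (p88,40)}
  {p87, p88} × {39, 41} = {(p87,39), (p87,41), (p88,39), (p88,41)}
  {p87, p88} × {40, 41} = {(p87,40), (p87,41), (p88,40), (p88,41)}
  {p86, p88} × {39, 40, 41} = {(p86,39), (p86,40), (p86,41), (p88,39), (p88,40), (p88,41)}
  {p86, p87, p88} × {39, 40} = {(p86,39), (p86,40), (p87,39), (p87,40), (p88,39), (p88,40)}
  {p86, p87, p88} × {39, 41} = {(p86,39), (p86,41), (p87,39), (p87,41), (p88,39), (p88,41)}
  {p86, p87, p88} × {40, 41} = {(p86,40), (p86,41), (p87,40), (p87,41), (p88,40), (p88,41)}
  {p87, p88} × {39, 40, 41} = {(p87,39), (p87,40), (p87,41), (p88,39), (p88,40), (p88,41)}
  {p86, p87, p88} × {39, 40, 41} = {(p86,39), (p86,40), (p86,41), (p87,39), (p87,40), (p87,41), (p88,39), (p88,40), (p88,41)}
These 36 distinct sets form the basis B.
Close under arbitrary unions to get τ_{X×Y}; counting gives |τ_{X×Y}| = 216.


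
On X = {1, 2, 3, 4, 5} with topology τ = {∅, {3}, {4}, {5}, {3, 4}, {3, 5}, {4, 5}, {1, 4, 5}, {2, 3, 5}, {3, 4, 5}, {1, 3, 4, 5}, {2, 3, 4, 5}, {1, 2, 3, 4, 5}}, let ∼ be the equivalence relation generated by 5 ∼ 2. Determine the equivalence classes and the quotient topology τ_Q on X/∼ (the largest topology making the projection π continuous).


X/∼ = {[1], [2=5], [3], [4]}; |τ_Q| = 7.

Equivalence classes: [1], [2=5], [3], [4].
Quotient map π: X → X/∼ sends 1 ↦ [1], 2 ↦ [2=5], 3 ↦ [3], 4 ↦ [4], 5 ↦ [2=5].
For each subset V ⊆ X/∼, compute π^{-1}(V) ⊆ X and check whether π^{-1}(V) ∈ τ. V is open in τ_Q iff π^{-1}(V) ∈ τ.
  V = {}: π^{-1}(V) = ∅ ∈ τ ✓.
  V = {[1]}: π^{-1}(V) = {1} ∉ τ ✗.
  V = {[2=5]}: π^{-1}(V) = {2, 5} ∉ τ ✗.
  V = {[1], [2=5]}: π^{-1}(V) = {1, 2, 5} ∉ τ ✗.
  V = {[3]}: π^{-1}(V) = {3} ∈ τ ✓.
  V = {[1], [3]}: π^{-1}(V) = {1, 3} ∉ τ ✗.
  V = {[2=5], [3]}: π^{-1}(V) = {2, 3, 5} ∈ τ ✓.
  V = {[1], [2=5], [3]}: π^{-1}(V) = {1, 2, 3, 5} ∉ τ ✗.
  V = {[4]}: π^{-1}(V) = {4} ∈ τ ✓.
  V = {[1], [4]}: π^{-1}(V) = {1, 4} ∉ τ ✗.
  V = {[2=5], [4]}: π^{-1}(V) = {2, 4, 5} ∉ τ ✗.
  V = {[1], [2=5], [4]}: π^{-1}(V) = {1, 2, 4, 5} ∉ τ ✗.
  V = {[3], [4]}: π^{-1}(V) = {3, 4} ∈ τ ✓.
  V = {[1], [3], [4]}: π^{-1}(V) = {1, 3, 4} ∉ τ ✗.
  V = {[2=5], [3], [4]}: π^{-1}(V) = {2, 3, 4, 5} ∈ τ ✓.
  V = {[1], [2=5], [3], [4]}: π^{-1}(V) = {1, 2, 3, 4, 5} ∈ τ ✓.
Open sets in the quotient: τ_Q = {{}, {[3]}, {[2=5], [3]}, {[4]}, {[3], [4]}, {[2=5], [3], [4]}, {[1], [2=5], [3], [4]}} (7 elements).


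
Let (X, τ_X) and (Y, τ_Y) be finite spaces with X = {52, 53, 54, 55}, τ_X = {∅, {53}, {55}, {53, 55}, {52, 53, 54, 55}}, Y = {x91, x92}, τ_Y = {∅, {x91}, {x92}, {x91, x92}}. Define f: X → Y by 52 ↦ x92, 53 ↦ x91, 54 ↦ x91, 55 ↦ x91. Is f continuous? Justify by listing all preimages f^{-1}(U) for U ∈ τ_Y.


f is NOT continuous.

Compute f^{-1}(U) for each U ∈ τ_Y:
  U = ∅: f^{-1}(U) = ∅ ∈ τ_X ✓.
  U = {x91}: f^{-1}(U) = {53, 54, 55} ∉ τ_X ✗.
  U = {x92}: f^{-1}(U) = {52} ∉ τ_X ✗.
  U = {x91, x92}: f^{-1}(U) = {52, 53, 54, 55} ∈ τ_X ✓.
Found U = {x91} with f^{-1}(U) = {53, 54, 55} not in τ_X. Therefore f is NOT continuous.


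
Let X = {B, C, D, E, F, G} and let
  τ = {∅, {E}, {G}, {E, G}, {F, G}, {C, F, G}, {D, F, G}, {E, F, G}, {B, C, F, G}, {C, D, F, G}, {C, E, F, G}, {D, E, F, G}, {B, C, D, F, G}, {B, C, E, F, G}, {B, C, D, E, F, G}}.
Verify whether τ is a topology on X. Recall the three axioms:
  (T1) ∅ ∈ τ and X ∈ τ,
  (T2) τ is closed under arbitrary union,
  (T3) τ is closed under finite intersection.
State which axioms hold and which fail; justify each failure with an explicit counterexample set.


τ is NOT a topology on X.

Axiom (T1): ∅ ∈ τ? Yes; X ∈ τ? Yes.
Axiom (T2/T3): check pairwise unions and intersections of members of τ.
Counterexample for (T2): {E} ∪ {C, D, F, G} = {C, D, E, F, G} ∉ τ. Therefore τ is NOT a topology.


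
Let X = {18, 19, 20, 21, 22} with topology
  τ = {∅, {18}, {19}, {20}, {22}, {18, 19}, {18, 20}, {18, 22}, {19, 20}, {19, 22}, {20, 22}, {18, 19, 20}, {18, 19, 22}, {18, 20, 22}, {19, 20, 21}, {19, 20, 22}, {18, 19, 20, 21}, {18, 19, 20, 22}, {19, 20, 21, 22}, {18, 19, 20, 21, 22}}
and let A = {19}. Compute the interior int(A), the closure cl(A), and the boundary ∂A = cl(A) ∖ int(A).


int(A) = {19}, cl(A) = {19, 21}, ∂A = {21}.

Closed sets in (X, τ) are complements of opens:
  closed(X, τ) = {∅, {18}, {21}, {22}, {18, 21}, {18, 22}, {19, 21}, {20, 21}, {21, 22}, {18, 19, 21}, {18, 20, 21}, {18, 21, 22}, {19, 20, 21}, {19, 21, 22}, {20, 21, 22}, {18, 19, 20, 21}, {18, 19, 21, 22}, {18, 20, 21, 22}, {19, 20, 21, 22}, {18, 19, 20, 21, 22}}.
int(A) = ⋃ {U ∈ τ : U ⊆ A}. Opens contained in A: ∅, {19}.
Taking the union of these: int(A) = {19}.
cl(A) = ⋂ {C closed : A ⊆ C}. Closed sets containing A: {19, 21}, {18, 19, 21}, {19, 20, 21}, {19, 21, 22}, {18, 19, 20, 21}, {18, 19, 21, 22}, {19, 20, 21, 22}, {18, 19, 20, 21, 22}.
Intersecting these: cl(A) = {19, 21}.
∂A = cl(A) ∖ int(A) = {19, 21} ∖ {19} = {21}.


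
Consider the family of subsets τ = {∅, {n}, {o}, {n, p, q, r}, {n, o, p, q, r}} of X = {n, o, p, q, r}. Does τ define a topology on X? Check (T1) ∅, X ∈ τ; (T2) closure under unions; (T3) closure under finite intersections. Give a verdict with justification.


τ is NOT a topology on X.

Axiom (T1): ∅ ∈ τ? Yes; X ∈ τ? Yes.
Axiom (T2/T3): check pairwise unions and intersections of members of τ.
Counterexample for (T2): {n} ∪ {o} = {n, o} ∉ τ. Therefore τ is NOT a topology.


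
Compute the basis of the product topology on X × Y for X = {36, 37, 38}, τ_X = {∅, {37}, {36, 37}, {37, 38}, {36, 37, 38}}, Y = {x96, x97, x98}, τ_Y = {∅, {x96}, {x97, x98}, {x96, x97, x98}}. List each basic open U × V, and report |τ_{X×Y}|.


Basis B = {∅ × ∅, {37} × {x96}, {36, 37} × {x96}, {37, 38} × {x96}, {37} × {x97, x98}, {36, 37, 38} × {x96}, {37} × {x96, x97, x98}, {36, 37} × {x97, x98}, {37, 38} × {x97, x98}, {36, 37} × {x96, x97, x98}, {36, 37, 38} × {x97, x98}, {37, 38} × {x96, x97, x98}, {36, 37, 38} × {x96, x97, x98}}; |τ_{X×Y}| = 25.

Enumerate products U × V with U ∈ τ_X, V ∈ τ_Y (deduplicated):
  ∅ × ∅ = {} (∅)
  {37} × {x96} = {(37,x96)}
  {36, 37} × {x96} = {(36,x96), (37,x96)}
  {37, 38} × {x96} = {(37,x96), (38,x96)}
  {37} × {x97, x98} = {(37,x97), (37,x98)}
  {36, 37, 38} × {x96} = {(36,x96), (37,x96), (38,x96)}
  {37} × {x96, x97, x98} = {(37,x96), (37,x97), (37,x98)}
  {36, 37} × {x97, x98} = {(36,x97), (36,x98), (37,x97), (37,x98)}
  {37, 38} × {x97, x98} = {(37,x97), (37,x98), (38,x97), (38,x98)}
  {36, 37} × {x96, x97, x98} = {(36,x96), (36,x97), (36,x98), (37,x96), (37,x97), (37,x98)}
  {36, 37, 38} × {x97, x98} = {(36,x97), (36,x98), (37,x97), (37,x98), (38,x97), (38,x98)}
  {37, 38} × {x96, x97, x98} = {(37,x96), (37,x97), (37,x98), (38,x96), (38,x97), (38,x98)}
  {36, 37, 38} × {x96, x97, x98} = {(36,x96), (36,x97), (36,x98), (37,x96), (37,x97), (37,x98), (38,x96), (38,x97), (38,x98)}
These 13 distinct sets form the basis B.
Close under arbitrary unions to get τ_{X×Y}; counting gives |τ_{X×Y}| = 25.


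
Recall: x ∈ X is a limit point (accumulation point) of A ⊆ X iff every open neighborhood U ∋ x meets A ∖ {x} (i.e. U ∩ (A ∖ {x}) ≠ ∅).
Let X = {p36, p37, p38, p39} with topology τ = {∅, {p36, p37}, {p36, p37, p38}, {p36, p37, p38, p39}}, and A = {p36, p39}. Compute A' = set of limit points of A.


A' = {p37, p38, p39}

For each x ∈ X, list the open sets U ∈ τ with x ∈ U, then check whether U ∩ (A ∖ {x}) ≠ ∅ for every such U.
  x = p36: open {p36, p37} ∋ x has {p36, p37} ∩ (A ∖ {p36}) = ∅, so x is NOT a limit point.
  x = p37: opens ∋ x are {p36, p37}, {p36, p37, p38}, {p36, p37, p38, p39}; each meets A ∖ {p37}, so x IS a limit point.
  x = p38: opens ∋ x are {p36, p37, p38}, {p36, p37, p38, p39}; each meets A ∖ {p38}, so x IS a limit point.
  x = p39: opens ∋ x are {p36, p37, p38, p39}; each meets A ∖ {p39}, so x IS a limit point.
Collecting: A' = {p37, p38, p39}.


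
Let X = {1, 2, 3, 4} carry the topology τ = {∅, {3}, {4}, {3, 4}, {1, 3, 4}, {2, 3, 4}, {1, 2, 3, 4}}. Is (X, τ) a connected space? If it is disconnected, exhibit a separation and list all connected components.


(X, τ) is connected.

Find clopen sets (U ∈ τ with X ∖ U ∈ τ):
  U = ∅, X ∖ U = {1, 2, 3, 4} — both open, so U is clopen.
  U = {1, 2, 3, 4}, X ∖ U = ∅ — both open, so U is clopen.
Only trivial clopens (∅ and X) exist, so (X, τ) is connected.
Compute connected components by grouping points that agree on all clopens:
  component: {1, 2, 3, 4}


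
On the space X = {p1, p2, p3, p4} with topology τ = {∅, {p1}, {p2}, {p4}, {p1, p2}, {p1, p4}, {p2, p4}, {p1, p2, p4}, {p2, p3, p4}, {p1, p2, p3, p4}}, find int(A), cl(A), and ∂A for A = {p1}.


int(A) = {p1}, cl(A) = {p1}, ∂A = ∅.

Closed sets in (X, τ) are complements of opens:
  closed(X, τ) = {∅, {p1}, {p3}, {p1, p3}, {p2, p3}, {p3, p4}, {p1, p2, p3}, {p1, p3, p4}, {p2, p3, p4}, {p1, p2, p3, p4}}.
int(A) = ⋃ {U ∈ τ : U ⊆ A}. Opens contained in A: ∅, {p1}.
Taking the union of these: int(A) = {p1}.
cl(A) = ⋂ {C closed : A ⊆ C}. Closed sets containing A: {p1}, {p1, p3}, {p1, p2, p3}, {p1, p3, p4}, {p1, p2, p3, p4}.
Intersecting these: cl(A) = {p1}.
∂A = cl(A) ∖ int(A) = {p1} ∖ {p1} = ∅.


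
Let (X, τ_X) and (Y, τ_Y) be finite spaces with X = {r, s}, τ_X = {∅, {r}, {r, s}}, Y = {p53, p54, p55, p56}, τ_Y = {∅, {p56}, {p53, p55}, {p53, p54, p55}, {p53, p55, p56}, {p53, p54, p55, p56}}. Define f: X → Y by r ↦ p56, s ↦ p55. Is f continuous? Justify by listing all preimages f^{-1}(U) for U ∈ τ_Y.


f is NOT continuous.

Compute f^{-1}(U) for each U ∈ τ_Y:
  U = ∅: f^{-1}(U) = ∅ ∈ τ_X ✓.
  U = {p56}: f^{-1}(U) = {r} ∈ τ_X ✓.
  U = {p53, p55}: f^{-1}(U) = {s} ∉ τ_X ✗.
  U = {p53, p54, p55}: f^{-1}(U) = {s} ∉ τ_X ✗.
  U = {p53, p55, p56}: f^{-1}(U) = {r, s} ∈ τ_X ✓.
  U = {p53, p54, p55, p56}: f^{-1}(U) = {r, s} ∈ τ_X ✓.
Found U = {p53, p55} with f^{-1}(U) = {s} not in τ_X. Therefore f is NOT continuous.


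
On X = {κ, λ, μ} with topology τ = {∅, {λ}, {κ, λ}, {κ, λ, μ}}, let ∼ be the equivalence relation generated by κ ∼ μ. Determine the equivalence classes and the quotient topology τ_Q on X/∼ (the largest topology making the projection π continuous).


X/∼ = {[κ=μ], [λ]}; |τ_Q| = 3.

Equivalence classes: [κ=μ], [λ].
Quotient map π: X → X/∼ sends κ ↦ [κ=μ], λ ↦ [λ], μ ↦ [κ=μ].
For each subset V ⊆ X/∼, compute π^{-1}(V) ⊆ X and check whether π^{-1}(V) ∈ τ. V is open in τ_Q iff π^{-1}(V) ∈ τ.
  V = {}: π^{-1}(V) = ∅ ∈ τ ✓.
  V = {[κ=μ]}: π^{-1}(V) = {κ, μ} ∉ τ ✗.
  V = {[λ]}: π^{-1}(V) = {λ} ∈ τ ✓.
  V = {[κ=μ], [λ]}: π^{-1}(V) = {κ, λ, μ} ∈ τ ✓.
Open sets in the quotient: τ_Q = {{}, {[λ]}, {[κ=μ], [λ]}} (3 elements).


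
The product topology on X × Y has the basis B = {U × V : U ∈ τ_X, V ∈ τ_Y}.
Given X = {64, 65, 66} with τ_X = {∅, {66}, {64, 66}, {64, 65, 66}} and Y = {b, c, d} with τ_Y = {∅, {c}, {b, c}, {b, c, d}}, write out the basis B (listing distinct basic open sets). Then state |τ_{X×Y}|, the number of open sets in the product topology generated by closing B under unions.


Basis B = {∅ × ∅, {66} × {c}, {64, 66} × {c}, {66} × {b, c}, {64, 65, 66} × {c}, {66} × {b, c, d}, {64, 66} × {b, c}, {64, 66} × {b, c, d}, {64, 65, 66} × {b, c}, {64, 65, 66} × {b, c, d}}; |τ_{X×Y}| = 20.

Enumerate products U × V with U ∈ τ_X, V ∈ τ_Y (deduplicated):
  ∅ × ∅ = {} (∅)
  {66} × {c} = {(66,c)}
  {64, 66} × {c} = {(64,c), (66,c)}
  {66} × {b, c} = {(66,b), (66,c)}
  {64, 65, 66} × {c} = {(64,c), (65,c), (66,c)}
  {66} × {b, c, d} = {(66,b), (66,c), (66,d)}
  {64, 66} × {b, c} = {(64,b), (64,c), (66,b), (66,c)}
  {64, 66} × {b, c, d} = {(64,b), (64,c), (64,d), (66,b), (66,c), (66,d)}
  {64, 65, 66} × {b, c} = {(64,b), (64,c), (65,b), (65,c), (66,b), (66,c)}
  {64, 65, 66} × {b, c, d} = {(64,b), (64,c), (64,d), (65,b), (65,c), (65,d), (66,b), (66,c), (66,d)}
These 10 distinct sets form the basis B.
Close under arbitrary unions to get τ_{X×Y}; counting gives |τ_{X×Y}| = 20.


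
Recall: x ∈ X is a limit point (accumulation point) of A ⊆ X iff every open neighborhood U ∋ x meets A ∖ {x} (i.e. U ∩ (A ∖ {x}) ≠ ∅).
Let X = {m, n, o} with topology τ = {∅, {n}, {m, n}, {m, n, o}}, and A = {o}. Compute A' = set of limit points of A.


A' = ∅

For each x ∈ X, list the open sets U ∈ τ with x ∈ U, then check whether U ∩ (A ∖ {x}) ≠ ∅ for every such U.
  x = m: open {m, n} ∋ x has {m, n} ∩ (A ∖ {m}) = ∅, so x is NOT a limit point.
  x = n: open {n} ∋ x has {n} ∩ (A ∖ {n}) = ∅, so x is NOT a limit point.
  x = o: open {m, n, o} ∋ x has {m, n, o} ∩ (A ∖ {o}) = ∅, so x is NOT a limit point.
Collecting: A' = ∅.


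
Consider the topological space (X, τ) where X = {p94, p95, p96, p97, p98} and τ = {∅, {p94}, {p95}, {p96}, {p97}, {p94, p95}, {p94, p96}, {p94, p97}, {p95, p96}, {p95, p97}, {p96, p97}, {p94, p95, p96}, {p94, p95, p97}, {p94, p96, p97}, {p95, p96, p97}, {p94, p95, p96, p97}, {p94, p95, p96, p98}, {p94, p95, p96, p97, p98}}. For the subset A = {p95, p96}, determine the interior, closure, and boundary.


int(A) = {p95, p96}, cl(A) = {p95, p96, p98}, ∂A = {p98}.

Closed sets in (X, τ) are complements of opens:
  closed(X, τ) = {∅, {p97}, {p98}, {p94, p98}, {p95, p98}, {p96, p98}, {p97, p98}, {p94, p95, p98}, {p94, p96, p98}, {p94, p97, p98}, {p95, p96, p98}, {p95, p97, p98}, {p96, p97, p98}, {p94, p95, p96, p98}, {p94, p95, p97, p98}, {p94, p96, p97, p98}, {p95, p96, p97, p98}, {p94, p95, p96, p97, p98}}.
int(A) = ⋃ {U ∈ τ : U ⊆ A}. Opens contained in A: ∅, {p95}, {p96}, {p95, p96}.
Taking the union of these: int(A) = {p95, p96}.
cl(A) = ⋂ {C closed : A ⊆ C}. Closed sets containing A: {p95, p96, p98}, {p94, p95, p96, p98}, {p95, p96, p97, p98}, {p94, p95, p96, p97, p98}.
Intersecting these: cl(A) = {p95, p96, p98}.
∂A = cl(A) ∖ int(A) = {p95, p96, p98} ∖ {p95, p96} = {p98}.


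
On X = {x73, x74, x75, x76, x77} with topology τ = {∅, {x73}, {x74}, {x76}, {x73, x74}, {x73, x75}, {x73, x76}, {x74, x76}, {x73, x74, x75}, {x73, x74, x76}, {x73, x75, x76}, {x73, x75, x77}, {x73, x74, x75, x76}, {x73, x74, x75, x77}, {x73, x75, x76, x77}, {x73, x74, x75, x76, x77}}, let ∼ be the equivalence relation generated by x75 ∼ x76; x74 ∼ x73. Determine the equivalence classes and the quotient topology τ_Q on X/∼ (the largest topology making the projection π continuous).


X/∼ = {[x73=x74], [x75=x76], [x77]}; |τ_Q| = 4.

Equivalence classes: [x73=x74], [x75=x76], [x77].
Quotient map π: X → X/∼ sends x73 ↦ [x73=x74], x74 ↦ [x73=x74], x75 ↦ [x75=x76], x76 ↦ [x75=x76], x77 ↦ [x77].
For each subset V ⊆ X/∼, compute π^{-1}(V) ⊆ X and check whether π^{-1}(V) ∈ τ. V is open in τ_Q iff π^{-1}(V) ∈ τ.
  V = {}: π^{-1}(V) = ∅ ∈ τ ✓.
  V = {[x73=x74]}: π^{-1}(V) = {x73, x74} ∈ τ ✓.
  V = {[x75=x76]}: π^{-1}(V) = {x75, x76} ∉ τ ✗.
  V = {[x73=x74], [x75=x76]}: π^{-1}(V) = {x73, x74, x75, x76} ∈ τ ✓.
  V = {[x77]}: π^{-1}(V) = {x77} ∉ τ ✗.
  V = {[x73=x74], [x77]}: π^{-1}(V) = {x73, x74, x77} ∉ τ ✗.
  V = {[x75=x76], [x77]}: π^{-1}(V) = {x75, x76, x77} ∉ τ ✗.
  V = {[x73=x74], [x75=x76], [x77]}: π^{-1}(V) = {x73, x74, x75, x76, x77} ∈ τ ✓.
Open sets in the quotient: τ_Q = {{}, {[x73=x74]}, {[x73=x74], [x75=x76]}, {[x73=x74], [x75=x76], [x77]}} (4 elements).


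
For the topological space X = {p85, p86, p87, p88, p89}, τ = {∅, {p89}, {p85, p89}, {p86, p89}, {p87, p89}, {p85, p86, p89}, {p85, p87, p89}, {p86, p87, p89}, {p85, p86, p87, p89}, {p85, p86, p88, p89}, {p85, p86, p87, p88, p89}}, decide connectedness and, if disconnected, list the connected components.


(X, τ) is connected.

Find clopen sets (U ∈ τ with X ∖ U ∈ τ):
  U = ∅, X ∖ U = {p85, p86, p87, p88, p89} — both open, so U is clopen.
  U = {p85, p86, p87, p88, p89}, X ∖ U = ∅ — both open, so U is clopen.
Only trivial clopens (∅ and X) exist, so (X, τ) is connected.
Compute connected components by grouping points that agree on all clopens:
  component: {p85, p86, p87, p88, p89}


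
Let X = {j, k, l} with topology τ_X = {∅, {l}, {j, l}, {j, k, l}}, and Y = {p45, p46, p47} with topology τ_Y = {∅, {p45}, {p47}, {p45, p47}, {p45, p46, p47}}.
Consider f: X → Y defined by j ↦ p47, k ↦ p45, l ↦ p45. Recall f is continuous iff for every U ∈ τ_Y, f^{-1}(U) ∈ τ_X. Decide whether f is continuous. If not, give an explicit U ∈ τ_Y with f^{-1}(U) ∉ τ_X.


f is NOT continuous.

Compute f^{-1}(U) for each U ∈ τ_Y:
  U = ∅: f^{-1}(U) = ∅ ∈ τ_X ✓.
  U = {p45}: f^{-1}(U) = {k, l} ∉ τ_X ✗.
  U = {p47}: f^{-1}(U) = {j} ∉ τ_X ✗.
  U = {p45, p47}: f^{-1}(U) = {j, k, l} ∈ τ_X ✓.
  U = {p45, p46, p47}: f^{-1}(U) = {j, k, l} ∈ τ_X ✓.
Found U = {p45} with f^{-1}(U) = {k, l} not in τ_X. Therefore f is NOT continuous.


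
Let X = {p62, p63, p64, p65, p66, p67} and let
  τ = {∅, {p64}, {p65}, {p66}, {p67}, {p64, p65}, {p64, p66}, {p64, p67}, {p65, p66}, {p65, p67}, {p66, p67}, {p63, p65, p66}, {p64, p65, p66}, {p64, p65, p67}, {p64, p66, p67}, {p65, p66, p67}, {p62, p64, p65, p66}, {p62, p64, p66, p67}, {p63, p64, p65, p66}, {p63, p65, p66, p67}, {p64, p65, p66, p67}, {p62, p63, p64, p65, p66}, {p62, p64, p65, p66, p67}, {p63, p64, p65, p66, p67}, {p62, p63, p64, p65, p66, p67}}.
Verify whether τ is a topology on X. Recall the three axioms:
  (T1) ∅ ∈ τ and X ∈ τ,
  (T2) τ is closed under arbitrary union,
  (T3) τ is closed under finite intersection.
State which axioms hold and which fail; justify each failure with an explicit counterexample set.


τ is NOT a topology on X.

Axiom (T1): ∅ ∈ τ? Yes; X ∈ τ? Yes.
Axiom (T2/T3): check pairwise unions and intersections of members of τ.
Counterexample for (T3): {p62, p64, p65, p66} ∩ {p62, p64, p66, p67} = {p62, p64, p66} ∉ τ. Therefore τ is NOT a topology.


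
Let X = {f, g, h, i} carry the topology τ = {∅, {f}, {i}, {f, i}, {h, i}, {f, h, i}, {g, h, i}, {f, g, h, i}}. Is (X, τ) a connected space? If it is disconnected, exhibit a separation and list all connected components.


(X, τ) is disconnected; components = [{f}, {g, h, i}].

Find clopen sets (U ∈ τ with X ∖ U ∈ τ):
  U = ∅, X ∖ U = {f, g, h, i} — both open, so U is clopen.
  U = {f}, X ∖ U = {g, h, i} — both open, so U is clopen.
  U = {g, h, i}, X ∖ U = {f} — both open, so U is clopen.
  U = {f, g, h, i}, X ∖ U = ∅ — both open, so U is clopen.
Nontrivial clopen(s) exist: e.g. {f}. So (X, τ) is disconnected.
Compute connected components by grouping points that agree on all clopens:
  component: {f}
  component: {g, h, i}
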